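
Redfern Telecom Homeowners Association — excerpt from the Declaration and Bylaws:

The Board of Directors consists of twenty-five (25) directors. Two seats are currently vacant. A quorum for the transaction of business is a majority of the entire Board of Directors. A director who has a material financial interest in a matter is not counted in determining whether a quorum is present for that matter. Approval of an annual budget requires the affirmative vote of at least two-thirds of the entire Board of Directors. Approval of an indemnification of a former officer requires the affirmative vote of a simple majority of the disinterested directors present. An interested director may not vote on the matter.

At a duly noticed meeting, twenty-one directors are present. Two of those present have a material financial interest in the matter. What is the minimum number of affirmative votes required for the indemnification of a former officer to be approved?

The indemnification of a former officer requires a majority of the disinterested directors present (21 − 2 = 19).
A majority of 19 is 10.

10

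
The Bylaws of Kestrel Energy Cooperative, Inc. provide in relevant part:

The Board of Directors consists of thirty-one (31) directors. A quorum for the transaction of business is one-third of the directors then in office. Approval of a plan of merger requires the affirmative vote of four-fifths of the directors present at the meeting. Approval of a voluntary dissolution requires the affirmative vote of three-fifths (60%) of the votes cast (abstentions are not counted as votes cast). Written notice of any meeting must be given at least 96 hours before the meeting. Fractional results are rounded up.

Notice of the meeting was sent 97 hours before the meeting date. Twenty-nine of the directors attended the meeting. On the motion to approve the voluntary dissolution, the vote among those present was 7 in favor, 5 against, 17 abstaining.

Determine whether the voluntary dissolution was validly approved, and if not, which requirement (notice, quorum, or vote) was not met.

Notice: 97 hours given; 96 required (97 ≥ 96). Satisfied.
Quorum: 29 present; quorum is 11. Satisfied.
Vote: the voluntary dissolution requires three-fifths of the votes cast (29 present − 17 abstaining = 12). 3/5 of 12 = 7.20, rounded up to 8, so 8 affirmative votes are needed; 7 voted in favor. Not satisfied.

Invalid — vote requirement not satisfied.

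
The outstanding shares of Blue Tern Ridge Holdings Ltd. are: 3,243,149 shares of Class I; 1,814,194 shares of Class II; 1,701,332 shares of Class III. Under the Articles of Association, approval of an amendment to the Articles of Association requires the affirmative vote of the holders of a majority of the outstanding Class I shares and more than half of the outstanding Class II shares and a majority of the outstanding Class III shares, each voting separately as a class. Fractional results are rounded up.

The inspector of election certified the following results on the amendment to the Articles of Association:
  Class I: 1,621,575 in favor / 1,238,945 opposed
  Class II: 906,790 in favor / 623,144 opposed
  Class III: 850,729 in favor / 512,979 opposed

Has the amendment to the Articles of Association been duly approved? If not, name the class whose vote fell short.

Not approved — the Class II shares did not give the required vote.

Class I: a majority of 3243149 is 1621575; 1,621,575 required, 1,621,575 in favor — approved.
Class II: a majority of 1814194 is 907098; 907,098 required, 906,790 in favor — not approved.
Class III: a majority of 1701332 is 850667; 850,667 required, 850,729 in favor — approved.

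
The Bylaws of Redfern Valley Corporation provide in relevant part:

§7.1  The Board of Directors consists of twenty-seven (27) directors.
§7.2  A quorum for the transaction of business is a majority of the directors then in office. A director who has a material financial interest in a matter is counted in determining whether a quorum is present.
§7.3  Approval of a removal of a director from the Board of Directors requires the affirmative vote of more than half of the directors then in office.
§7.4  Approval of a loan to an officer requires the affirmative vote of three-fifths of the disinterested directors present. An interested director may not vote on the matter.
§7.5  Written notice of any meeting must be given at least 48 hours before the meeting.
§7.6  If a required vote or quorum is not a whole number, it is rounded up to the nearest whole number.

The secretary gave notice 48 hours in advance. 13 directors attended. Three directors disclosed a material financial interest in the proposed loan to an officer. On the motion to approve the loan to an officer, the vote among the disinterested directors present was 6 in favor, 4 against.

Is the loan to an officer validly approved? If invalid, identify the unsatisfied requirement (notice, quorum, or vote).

Invalid — quorum requirement not satisfied.

Notice: 48 hours given; 48 required (48 ≥ 48). Satisfied.
Quorum: 13 present (interested directors count toward quorum); quorum is 14. Not satisfied.
Vote: the loan to an officer requires three-fifths of the disinterested directors present (13 − 3 = 10). 3/5 of 10 = 6, so 6 affirmative votes are needed; 6 voted in favor. Satisfied. (Moot — without a quorum no business can be validly transacted.)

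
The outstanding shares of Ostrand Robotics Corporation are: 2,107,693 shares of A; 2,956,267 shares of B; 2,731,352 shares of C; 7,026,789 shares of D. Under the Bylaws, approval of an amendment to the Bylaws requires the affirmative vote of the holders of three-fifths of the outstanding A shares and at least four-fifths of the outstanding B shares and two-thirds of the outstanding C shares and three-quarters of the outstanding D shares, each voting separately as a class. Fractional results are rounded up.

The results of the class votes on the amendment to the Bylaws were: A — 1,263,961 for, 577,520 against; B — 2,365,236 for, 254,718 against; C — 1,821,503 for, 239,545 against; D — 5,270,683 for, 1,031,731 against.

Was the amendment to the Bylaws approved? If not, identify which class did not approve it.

Not approved — the A shares did not give the required vote.

A: 3/5 of 2107693 = 1264615.80, rounded up to 1264616; 1,264,616 required, 1,263,961 in favor — not approved.
B: 4/5 of 2956267 = 2365013.60, rounded up to 2365014; 2,365,014 required, 2,365,236 in favor — approved.
C: 2/3 of 2731352 = 1820901.33, rounded up to 1820902; 1,820,902 required, 1,821,503 in favor — approved.
D: 3/4 of 7026789 = 5270091.75, rounded up to 5270092; 5,270,092 required, 5,270,683 in favor — approved.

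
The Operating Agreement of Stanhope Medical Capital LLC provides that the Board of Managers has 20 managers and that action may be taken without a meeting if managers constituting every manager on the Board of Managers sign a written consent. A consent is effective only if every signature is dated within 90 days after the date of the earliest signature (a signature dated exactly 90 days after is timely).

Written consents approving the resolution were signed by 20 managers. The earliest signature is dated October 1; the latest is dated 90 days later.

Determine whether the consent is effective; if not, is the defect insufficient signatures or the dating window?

Signatures required: all of 20 — unanimous means all 20, so 20 needed; 20 signed. Sufficient.
Dating window: the latest signature is 90 days after the earliest; the limit is 90 days. Within the window.

Effective — both the signature and dating-window requirements are satisfied.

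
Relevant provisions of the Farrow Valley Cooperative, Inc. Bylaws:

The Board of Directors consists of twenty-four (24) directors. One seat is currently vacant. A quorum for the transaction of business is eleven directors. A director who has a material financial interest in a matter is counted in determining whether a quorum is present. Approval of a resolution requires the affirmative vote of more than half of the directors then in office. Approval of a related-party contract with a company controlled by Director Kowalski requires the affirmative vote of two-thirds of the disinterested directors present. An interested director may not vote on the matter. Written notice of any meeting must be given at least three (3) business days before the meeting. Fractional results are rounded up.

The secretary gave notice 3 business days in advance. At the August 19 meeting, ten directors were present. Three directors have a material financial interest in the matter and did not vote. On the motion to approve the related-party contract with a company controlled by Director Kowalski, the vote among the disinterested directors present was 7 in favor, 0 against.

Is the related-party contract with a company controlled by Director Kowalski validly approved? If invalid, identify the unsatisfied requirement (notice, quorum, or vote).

Invalid — quorum requirement not satisfied.

Notice: 3 business days given; 3 required (3 ≥ 3). Satisfied.
Quorum: 10 present (interested directors count toward quorum); quorum is 11. Not satisfied.
Vote: the related-party contract with a company controlled by Director Kowalski requires two-thirds of the disinterested directors present (10 − 3 = 7). 2/3 of 7 = 4.67, rounded up to 5, so 5 affirmative votes are needed; 7 voted in favor. Satisfied. (Moot — without a quorum no business can be validly transacted.)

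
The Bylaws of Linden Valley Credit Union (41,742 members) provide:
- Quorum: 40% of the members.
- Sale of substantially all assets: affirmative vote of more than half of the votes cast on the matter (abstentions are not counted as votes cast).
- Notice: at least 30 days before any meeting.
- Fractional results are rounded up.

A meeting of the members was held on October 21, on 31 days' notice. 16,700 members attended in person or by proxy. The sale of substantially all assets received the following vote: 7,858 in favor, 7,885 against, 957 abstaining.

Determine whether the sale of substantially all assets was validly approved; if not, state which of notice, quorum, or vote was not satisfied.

Invalid — vote requirement not satisfied.

Notice: 31 days given; 30 required. Satisfied.
Quorum: 40% of 41,742 = 16,696.80, rounded up to 16,697; 16,700 present. Satisfied.
Vote: requires a majority of the votes cast (16,700 − 957 abstaining = 15,743); a majority of 15743 is 7872, so 7,872 needed; 7,858 in favor. Not satisfied.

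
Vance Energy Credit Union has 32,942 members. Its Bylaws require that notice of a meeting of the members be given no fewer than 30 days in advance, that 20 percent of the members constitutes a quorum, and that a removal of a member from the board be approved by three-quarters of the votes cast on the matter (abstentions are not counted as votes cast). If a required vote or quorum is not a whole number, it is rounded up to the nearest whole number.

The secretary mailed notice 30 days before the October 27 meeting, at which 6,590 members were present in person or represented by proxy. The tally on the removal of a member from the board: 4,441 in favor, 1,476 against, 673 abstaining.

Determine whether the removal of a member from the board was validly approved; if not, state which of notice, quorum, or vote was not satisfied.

Valid — all requirements satisfied.

Notice: 30 days given; 30 required. Satisfied.
Quorum: 20% of 32,942 = 6,588.40, rounded up to 6,589; 6,590 present. Satisfied.
Vote: requires three-fourths of the votes cast (6,590 − 673 abstaining = 5,917); 3/4 of 5917 = 4437.75, rounded up to 4438, so 4,438 needed; 4,441 in favor. Satisfied.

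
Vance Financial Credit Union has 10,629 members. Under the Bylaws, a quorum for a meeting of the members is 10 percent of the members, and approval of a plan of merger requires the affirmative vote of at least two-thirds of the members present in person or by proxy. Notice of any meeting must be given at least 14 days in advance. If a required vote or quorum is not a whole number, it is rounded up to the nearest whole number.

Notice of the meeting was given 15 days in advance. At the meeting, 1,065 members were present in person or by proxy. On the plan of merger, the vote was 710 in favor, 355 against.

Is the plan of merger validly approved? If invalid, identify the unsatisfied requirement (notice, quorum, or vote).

Valid — all requirements satisfied.

Notice: 15 days given; 14 required. Satisfied.
Quorum: 10% of 10,629 = 1,062.90, rounded up to 1,063; 1,065 present. Satisfied.
Vote: requires two-thirds of those present (1,065); 2/3 of 1065 = 710, so 710 needed; 710 in favor. Satisfied.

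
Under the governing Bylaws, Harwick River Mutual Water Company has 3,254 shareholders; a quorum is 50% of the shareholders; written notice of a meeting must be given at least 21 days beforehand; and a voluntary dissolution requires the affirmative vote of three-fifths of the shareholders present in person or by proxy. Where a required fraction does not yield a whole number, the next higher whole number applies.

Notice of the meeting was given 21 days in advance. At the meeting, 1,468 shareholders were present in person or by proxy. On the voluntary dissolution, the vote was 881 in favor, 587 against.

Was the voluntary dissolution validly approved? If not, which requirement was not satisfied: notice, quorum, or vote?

Notice: 21 days given; 21 required. Satisfied.
Quorum: 50% of 3,254 = 1,627; 1,468 present. Not satisfied.
Vote: requires three-fifths of those present (1,468); 3/5 of 1468 = 880.80, rounded up to 881, so 881 needed; 881 in favor. Satisfied.

Invalid — quorum requirement not satisfied.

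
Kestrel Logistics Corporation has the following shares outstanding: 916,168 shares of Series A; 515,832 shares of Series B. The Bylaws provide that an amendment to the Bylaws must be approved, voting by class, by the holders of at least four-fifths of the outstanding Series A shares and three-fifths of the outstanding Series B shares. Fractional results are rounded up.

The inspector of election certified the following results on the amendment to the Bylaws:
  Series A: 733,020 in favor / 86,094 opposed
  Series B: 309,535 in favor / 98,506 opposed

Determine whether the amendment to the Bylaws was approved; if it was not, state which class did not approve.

Approved — every class gave the required vote.

Series A: 4/5 of 916168 = 732934.40, rounded up to 732935; 732,935 required, 733,020 in favor — approved.
Series B: 3/5 of 515832 = 309499.20, rounded up to 309500; 309,500 required, 309,535 in favor — approved.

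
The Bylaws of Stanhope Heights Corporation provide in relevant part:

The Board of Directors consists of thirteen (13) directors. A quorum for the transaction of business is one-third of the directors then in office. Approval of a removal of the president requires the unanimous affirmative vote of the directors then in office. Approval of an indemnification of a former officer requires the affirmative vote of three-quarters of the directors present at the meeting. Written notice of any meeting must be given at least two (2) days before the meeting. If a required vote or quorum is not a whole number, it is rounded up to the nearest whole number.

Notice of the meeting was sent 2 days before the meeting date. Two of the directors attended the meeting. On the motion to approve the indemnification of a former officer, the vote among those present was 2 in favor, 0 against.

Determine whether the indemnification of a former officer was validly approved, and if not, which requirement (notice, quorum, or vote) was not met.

Notice: 2 days given; 2 required (2 ≥ 2). Satisfied.
Quorum: 2 present; quorum is 5. Not satisfied.
Vote: the indemnification of a former officer requires three-fourths of the directors present (2). 3/4 of 2 = 1.50, rounded up to 2, so 2 affirmative votes are needed; 2 voted in favor. Satisfied. (Moot — without a quorum no business can be validly transacted.)

Invalid — quorum requirement not satisfied.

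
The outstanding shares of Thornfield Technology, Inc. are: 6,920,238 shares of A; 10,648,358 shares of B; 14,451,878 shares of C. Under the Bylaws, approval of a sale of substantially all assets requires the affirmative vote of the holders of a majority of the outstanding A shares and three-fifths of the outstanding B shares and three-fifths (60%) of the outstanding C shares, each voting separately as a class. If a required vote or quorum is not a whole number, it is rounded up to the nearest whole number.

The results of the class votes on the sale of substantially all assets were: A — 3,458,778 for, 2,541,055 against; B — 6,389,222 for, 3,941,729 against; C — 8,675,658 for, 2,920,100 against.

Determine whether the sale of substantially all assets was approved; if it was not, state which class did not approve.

Not approved — the A shares did not give the required vote.

A: a majority of 6920238 is 3460120; 3,460,120 required, 3,458,778 in favor — not approved.
B: 3/5 of 10648358 = 6389014.80, rounded up to 6389015; 6,389,015 required, 6,389,222 in favor — approved.
C: 3/5 of 14451878 = 8671126.80, rounded up to 8671127; 8,671,127 required, 8,675,658 in favor — approved.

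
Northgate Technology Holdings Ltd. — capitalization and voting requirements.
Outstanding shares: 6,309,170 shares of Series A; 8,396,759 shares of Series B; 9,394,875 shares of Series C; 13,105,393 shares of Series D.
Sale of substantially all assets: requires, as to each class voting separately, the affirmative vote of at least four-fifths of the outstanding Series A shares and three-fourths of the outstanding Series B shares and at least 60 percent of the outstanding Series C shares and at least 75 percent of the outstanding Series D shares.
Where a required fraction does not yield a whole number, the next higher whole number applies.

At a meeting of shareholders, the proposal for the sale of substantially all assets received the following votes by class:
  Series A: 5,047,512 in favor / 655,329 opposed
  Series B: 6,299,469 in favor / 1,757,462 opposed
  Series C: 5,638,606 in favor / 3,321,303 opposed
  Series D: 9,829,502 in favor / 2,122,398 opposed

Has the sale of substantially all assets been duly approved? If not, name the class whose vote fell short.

Approved — every class gave the required vote.

Series A: 4/5 of 6309170 = 5047336; 5,047,336 required, 5,047,512 in favor — approved.
Series B: 3/4 of 8396759 = 6297569.25, rounded up to 6297570; 6,297,570 required, 6,299,469 in favor — approved.
Series C: 3/5 of 9394875 = 5636925; 5,636,925 required, 5,638,606 in favor — approved.
Series D: 3/4 of 13105393 = 9829044.75, rounded up to 9829045; 9,829,045 required, 9,829,502 in favor — approved.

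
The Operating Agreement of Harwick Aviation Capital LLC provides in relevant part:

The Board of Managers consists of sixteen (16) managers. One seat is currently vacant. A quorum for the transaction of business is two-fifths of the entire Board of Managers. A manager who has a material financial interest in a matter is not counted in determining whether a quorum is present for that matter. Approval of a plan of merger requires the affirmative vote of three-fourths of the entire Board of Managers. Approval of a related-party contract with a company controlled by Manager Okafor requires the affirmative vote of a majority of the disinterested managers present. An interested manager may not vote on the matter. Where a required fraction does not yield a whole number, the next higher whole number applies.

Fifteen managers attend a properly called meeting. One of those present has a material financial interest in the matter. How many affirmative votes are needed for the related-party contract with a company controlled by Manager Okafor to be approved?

8

The related-party contract with a company controlled by Manager Okafor requires a majority of the disinterested managers present (15 − 1 = 14).
A majority of 14 is 8.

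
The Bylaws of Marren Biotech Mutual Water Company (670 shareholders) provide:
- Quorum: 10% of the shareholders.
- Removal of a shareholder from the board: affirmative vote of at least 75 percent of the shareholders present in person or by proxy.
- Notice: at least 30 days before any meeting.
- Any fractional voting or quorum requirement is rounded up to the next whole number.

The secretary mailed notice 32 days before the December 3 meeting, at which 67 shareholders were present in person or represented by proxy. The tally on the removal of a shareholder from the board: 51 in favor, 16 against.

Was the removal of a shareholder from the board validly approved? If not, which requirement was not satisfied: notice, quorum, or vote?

Notice: 32 days given; 30 required. Satisfied.
Quorum: 10% of 670 = 67; 67 present. Satisfied.
Vote: requires three-fourths of those present (67); 3/4 of 67 = 50.25, rounded up to 51, so 51 needed; 51 in favor. Satisfied.

Valid — all requirements satisfied.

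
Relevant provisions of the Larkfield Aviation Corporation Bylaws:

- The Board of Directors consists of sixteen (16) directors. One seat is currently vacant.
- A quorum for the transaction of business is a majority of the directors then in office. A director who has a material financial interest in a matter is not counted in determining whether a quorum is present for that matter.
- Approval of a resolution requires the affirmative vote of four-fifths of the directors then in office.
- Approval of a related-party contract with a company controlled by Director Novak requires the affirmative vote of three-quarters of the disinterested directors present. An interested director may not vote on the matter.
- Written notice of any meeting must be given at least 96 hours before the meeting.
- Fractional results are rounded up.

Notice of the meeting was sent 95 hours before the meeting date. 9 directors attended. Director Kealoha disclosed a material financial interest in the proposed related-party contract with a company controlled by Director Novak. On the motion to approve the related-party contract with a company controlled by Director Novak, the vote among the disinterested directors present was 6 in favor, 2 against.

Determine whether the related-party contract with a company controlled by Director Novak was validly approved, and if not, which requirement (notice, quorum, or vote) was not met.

Notice: 95 hours given; 96 required (95 < 96). Not satisfied.
Quorum: 9 present, but the 1 interested director does not count, leaving 8. Quorum is 8. Satisfied.
Vote: the related-party contract with a company controlled by Director Novak requires three-fourths of the disinterested directors present (9 − 1 = 8). 3/4 of 8 = 6, so 6 affirmative votes are needed; 6 voted in favor. Satisfied.

Invalid — notice requirement not satisfied.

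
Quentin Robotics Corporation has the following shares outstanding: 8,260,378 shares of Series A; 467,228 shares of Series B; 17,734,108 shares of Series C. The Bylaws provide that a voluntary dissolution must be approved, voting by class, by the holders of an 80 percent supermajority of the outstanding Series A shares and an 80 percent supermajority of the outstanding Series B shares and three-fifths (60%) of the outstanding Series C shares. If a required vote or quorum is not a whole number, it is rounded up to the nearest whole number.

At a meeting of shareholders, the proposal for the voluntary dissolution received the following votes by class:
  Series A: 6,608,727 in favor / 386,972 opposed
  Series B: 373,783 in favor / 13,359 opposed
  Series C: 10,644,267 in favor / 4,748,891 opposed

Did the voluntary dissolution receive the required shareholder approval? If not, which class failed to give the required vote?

Series A: 4/5 of 8260378 = 6608302.40, rounded up to 6608303; 6,608,303 required, 6,608,727 in favor — approved.
Series B: 4/5 of 467228 = 373782.40, rounded up to 373783; 373,783 required, 373,783 in favor — approved.
Series C: 3/5 of 17734108 = 10640464.80, rounded up to 10640465; 10,640,465 required, 10,644,267 in favor — approved.

Approved — every class gave the required vote.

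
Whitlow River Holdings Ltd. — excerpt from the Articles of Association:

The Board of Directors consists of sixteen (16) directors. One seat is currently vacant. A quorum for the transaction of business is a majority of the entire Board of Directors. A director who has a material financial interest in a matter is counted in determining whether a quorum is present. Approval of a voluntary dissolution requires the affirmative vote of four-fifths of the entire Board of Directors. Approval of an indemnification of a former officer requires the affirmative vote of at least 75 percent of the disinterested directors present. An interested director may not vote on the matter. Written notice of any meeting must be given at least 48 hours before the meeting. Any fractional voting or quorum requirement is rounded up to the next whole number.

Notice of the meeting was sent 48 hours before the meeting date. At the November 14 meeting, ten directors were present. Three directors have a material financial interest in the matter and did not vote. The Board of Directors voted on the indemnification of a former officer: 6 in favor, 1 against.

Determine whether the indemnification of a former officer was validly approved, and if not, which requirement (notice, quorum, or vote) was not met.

Notice: 48 hours given; 48 required (48 ≥ 48). Satisfied.
Quorum: 10 present (interested directors count toward quorum); quorum is 9. Satisfied.
Vote: the indemnification of a former officer requires three-fourths of the disinterested directors present (10 − 3 = 7). 3/4 of 7 = 5.25, rounded up to 6, so 6 affirmative votes are needed; 6 voted in favor. Satisfied.

Valid — all requirements satisfied.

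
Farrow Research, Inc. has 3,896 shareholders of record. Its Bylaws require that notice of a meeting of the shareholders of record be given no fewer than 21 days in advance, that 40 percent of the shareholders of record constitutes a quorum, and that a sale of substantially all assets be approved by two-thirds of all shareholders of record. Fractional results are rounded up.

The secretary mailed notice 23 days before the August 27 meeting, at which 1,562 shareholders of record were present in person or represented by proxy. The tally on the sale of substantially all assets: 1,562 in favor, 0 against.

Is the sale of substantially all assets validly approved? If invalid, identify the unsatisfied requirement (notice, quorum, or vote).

Notice: 23 days given; 21 required. Satisfied.
Quorum: 40% of 3,896 = 1,558.40, rounded up to 1,559; 1,562 present. Satisfied.
Vote: requires two-thirds of all shareholders of record (3,896); 2/3 of 3896 = 2597.33, rounded up to 2598, so 2,598 needed; 1,562 in favor. Not satisfied.

Invalid — vote requirement not satisfied.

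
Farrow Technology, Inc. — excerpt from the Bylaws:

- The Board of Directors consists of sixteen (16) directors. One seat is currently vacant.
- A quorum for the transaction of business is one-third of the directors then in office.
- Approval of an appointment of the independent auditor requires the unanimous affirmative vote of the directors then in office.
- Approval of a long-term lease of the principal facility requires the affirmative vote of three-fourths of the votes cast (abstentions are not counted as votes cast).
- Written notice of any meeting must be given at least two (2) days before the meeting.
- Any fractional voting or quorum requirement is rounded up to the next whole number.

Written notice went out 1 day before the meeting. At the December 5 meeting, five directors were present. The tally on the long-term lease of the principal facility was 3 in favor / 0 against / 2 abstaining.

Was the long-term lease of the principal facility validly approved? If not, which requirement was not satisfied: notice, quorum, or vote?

Notice: 1 day given; 2 required (1 < 2). Not satisfied.
Quorum: 5 present; quorum is 5. Satisfied.
Vote: the long-term lease of the principal facility requires three-fourths of the votes cast (5 present − 2 abstaining = 3). 3/4 of 3 = 2.25, rounded up to 3, so 3 affirmative votes are needed; 3 voted in favor. Satisfied.

Invalid — notice requirement not satisfied.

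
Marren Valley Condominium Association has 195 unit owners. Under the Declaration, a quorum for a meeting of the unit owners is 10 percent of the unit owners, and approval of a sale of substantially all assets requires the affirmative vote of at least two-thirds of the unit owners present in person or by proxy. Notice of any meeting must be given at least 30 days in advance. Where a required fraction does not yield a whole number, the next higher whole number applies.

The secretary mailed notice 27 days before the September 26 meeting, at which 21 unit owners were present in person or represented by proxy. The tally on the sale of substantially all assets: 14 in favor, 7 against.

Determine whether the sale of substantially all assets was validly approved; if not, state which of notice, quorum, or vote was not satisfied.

Invalid — notice requirement not satisfied.

Notice: 27 days given; 30 required. Not satisfied.
Quorum: 10% of 195 = 19.50, rounded up to 20; 21 present. Satisfied.
Vote: requires two-thirds of those present (21); 2/3 of 21 = 14, so 14 needed; 14 in favor. Satisfied.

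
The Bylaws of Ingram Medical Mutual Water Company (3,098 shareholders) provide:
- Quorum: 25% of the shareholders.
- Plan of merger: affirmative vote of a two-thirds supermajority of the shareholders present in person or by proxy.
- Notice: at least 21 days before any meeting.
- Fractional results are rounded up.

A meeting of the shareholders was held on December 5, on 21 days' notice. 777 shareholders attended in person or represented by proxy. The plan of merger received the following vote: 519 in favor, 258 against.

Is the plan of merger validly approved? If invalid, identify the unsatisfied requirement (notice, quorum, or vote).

Valid — all requirements satisfied.

Notice: 21 days given; 21 required. Satisfied.
Quorum: 25% of 3,098 = 774.50, rounded up to 775; 777 present. Satisfied.
Vote: requires two-thirds of those present (777); 2/3 of 777 = 518, so 518 needed; 519 in favor. Satisfied.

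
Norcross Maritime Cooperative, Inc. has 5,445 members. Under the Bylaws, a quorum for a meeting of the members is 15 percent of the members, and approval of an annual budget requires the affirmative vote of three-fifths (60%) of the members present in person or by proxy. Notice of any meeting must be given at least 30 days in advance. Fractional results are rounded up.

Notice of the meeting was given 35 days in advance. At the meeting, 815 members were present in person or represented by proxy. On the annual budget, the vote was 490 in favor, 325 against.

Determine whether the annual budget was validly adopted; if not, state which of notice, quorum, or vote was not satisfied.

Invalid — quorum requirement not satisfied.

Notice: 35 days given; 30 required. Satisfied.
Quorum: 15% of 5,445 = 816.75, rounded up to 817; 815 present. Not satisfied.
Vote: requires three-fifths of those present (815); 3/5 of 815 = 489, so 489 needed; 490 in favor. Satisfied.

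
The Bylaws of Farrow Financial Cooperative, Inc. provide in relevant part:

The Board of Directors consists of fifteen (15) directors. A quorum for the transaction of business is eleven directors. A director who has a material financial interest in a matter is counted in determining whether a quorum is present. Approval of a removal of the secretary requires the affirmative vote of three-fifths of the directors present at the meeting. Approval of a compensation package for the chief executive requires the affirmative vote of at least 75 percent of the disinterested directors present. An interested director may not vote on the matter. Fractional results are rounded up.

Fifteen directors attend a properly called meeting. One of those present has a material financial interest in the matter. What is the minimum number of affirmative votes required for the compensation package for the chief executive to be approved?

11

The compensation package for the chief executive requires three-fourths of the disinterested directors present (15 − 1 = 14).
3/4 of 14 = 10.50, rounded up to 11.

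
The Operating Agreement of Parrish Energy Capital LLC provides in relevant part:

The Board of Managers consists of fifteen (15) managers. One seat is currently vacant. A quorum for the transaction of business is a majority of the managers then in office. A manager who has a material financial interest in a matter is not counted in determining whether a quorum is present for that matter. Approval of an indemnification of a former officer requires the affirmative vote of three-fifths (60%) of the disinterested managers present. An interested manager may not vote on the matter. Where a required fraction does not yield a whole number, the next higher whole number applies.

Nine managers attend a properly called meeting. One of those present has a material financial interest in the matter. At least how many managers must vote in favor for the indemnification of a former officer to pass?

5

The indemnification of a former officer requires three-fifths of the disinterested managers present (9 − 1 = 8).
3/5 of 8 = 4.80, rounded up to 5.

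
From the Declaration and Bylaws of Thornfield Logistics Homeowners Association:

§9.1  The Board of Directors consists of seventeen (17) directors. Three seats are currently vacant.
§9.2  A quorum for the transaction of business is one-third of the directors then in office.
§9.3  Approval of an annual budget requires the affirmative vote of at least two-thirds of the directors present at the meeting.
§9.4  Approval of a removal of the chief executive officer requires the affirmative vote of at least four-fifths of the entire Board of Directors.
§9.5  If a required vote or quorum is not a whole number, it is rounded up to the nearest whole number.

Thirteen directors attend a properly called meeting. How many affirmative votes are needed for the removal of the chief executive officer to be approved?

14

The removal of the chief executive officer requires four-fifths of the entire Board of Directors (17).
4/5 of 17 = 13.60, rounded up to 14.
(Only 13 can vote, so the removal of the chief executive officer cannot pass at this meeting, but the required vote is still 14.)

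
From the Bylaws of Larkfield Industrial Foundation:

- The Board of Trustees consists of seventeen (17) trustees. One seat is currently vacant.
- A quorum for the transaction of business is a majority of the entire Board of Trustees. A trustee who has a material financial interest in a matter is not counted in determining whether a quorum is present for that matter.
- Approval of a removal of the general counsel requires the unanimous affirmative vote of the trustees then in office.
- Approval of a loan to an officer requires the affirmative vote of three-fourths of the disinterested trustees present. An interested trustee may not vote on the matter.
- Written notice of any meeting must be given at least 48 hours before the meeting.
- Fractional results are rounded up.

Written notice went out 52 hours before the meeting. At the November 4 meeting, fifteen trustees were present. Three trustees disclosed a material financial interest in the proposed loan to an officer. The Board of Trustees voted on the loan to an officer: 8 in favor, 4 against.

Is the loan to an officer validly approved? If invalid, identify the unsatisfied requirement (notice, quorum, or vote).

Notice: 52 hours given; 48 required (52 ≥ 48). Satisfied.
Quorum: 15 present, but the 3 interested trustees do not count, leaving 12. Quorum is 9. Satisfied.
Vote: the loan to an officer requires three-fourths of the disinterested trustees present (15 − 3 = 12). 3/4 of 12 = 9, so 9 affirmative votes are needed; 8 voted in favor. Not satisfied.

Invalid — vote requirement not satisfied.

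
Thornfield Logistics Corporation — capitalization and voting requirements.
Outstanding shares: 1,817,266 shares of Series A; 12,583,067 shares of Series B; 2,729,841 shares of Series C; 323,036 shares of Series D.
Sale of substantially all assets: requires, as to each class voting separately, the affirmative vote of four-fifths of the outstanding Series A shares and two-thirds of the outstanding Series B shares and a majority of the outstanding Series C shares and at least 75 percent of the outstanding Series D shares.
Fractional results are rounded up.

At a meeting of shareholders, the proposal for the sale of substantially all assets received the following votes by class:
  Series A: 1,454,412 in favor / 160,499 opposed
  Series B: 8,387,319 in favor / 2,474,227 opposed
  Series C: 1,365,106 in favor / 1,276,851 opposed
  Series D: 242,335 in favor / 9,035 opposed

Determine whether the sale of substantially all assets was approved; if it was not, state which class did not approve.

Not approved — the Series B shares did not give the required vote.

Series A: 4/5 of 1817266 = 1453812.80, rounded up to 1453813; 1,453,813 required, 1,454,412 in favor — approved.
Series B: 2/3 of 12583067 = 8388711.33, rounded up to 8388712; 8,388,712 required, 8,387,319 in favor — not approved.
Series C: a majority of 2729841 is 1364921; 1,364,921 required, 1,365,106 in favor — approved.
Series D: 3/4 of 323036 = 242277; 242,277 required, 242,335 in favor — approved.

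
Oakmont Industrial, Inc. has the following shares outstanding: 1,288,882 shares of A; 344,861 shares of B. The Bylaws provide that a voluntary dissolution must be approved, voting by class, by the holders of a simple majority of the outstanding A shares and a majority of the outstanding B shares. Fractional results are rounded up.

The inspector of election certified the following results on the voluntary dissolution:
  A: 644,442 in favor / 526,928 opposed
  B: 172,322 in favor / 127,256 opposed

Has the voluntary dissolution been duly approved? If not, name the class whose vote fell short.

A: a majority of 1288882 is 644442; 644,442 required, 644,442 in favor — approved.
B: a majority of 344861 is 172431; 172,431 required, 172,322 in favor — not approved.

Not approved — the B shares did not give the required vote.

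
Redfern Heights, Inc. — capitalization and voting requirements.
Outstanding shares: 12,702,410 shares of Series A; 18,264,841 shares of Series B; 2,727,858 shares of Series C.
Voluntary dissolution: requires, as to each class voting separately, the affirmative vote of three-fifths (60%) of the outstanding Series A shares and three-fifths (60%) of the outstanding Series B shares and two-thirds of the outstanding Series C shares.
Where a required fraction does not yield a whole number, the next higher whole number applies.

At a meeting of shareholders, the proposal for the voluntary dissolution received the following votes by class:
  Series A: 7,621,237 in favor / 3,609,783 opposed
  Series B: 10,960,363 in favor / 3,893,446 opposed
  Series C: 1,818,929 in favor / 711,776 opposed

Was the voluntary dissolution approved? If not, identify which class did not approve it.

Series A: 3/5 of 12702410 = 7621446; 7,621,446 required, 7,621,237 in favor — not approved.
Series B: 3/5 of 18264841 = 10958904.60, rounded up to 10958905; 10,958,905 required, 10,960,363 in favor — approved.
Series C: 2/3 of 2727858 = 1818572; 1,818,572 required, 1,818,929 in favor — approved.

Not approved — the Series A shares did not give the required vote.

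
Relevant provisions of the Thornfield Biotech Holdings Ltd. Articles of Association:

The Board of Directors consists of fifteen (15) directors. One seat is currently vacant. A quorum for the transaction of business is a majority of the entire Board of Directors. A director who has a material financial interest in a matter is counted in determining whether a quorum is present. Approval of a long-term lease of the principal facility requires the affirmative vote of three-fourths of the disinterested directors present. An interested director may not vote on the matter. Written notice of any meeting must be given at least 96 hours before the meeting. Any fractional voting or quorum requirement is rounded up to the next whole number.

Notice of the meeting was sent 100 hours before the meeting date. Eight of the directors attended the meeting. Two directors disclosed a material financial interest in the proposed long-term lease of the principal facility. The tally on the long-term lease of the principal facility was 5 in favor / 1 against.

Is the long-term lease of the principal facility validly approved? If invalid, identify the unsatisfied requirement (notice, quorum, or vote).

Notice: 100 hours given; 96 required (100 ≥ 96). Satisfied.
Quorum: 8 present (interested directors count toward quorum); quorum is 8. Satisfied.
Vote: the long-term lease of the principal facility requires three-fourths of the disinterested directors present (8 − 2 = 6). 3/4 of 6 = 4.50, rounded up to 5, so 5 affirmative votes are needed; 5 voted in favor. Satisfied.

Valid — all requirements satisfied.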